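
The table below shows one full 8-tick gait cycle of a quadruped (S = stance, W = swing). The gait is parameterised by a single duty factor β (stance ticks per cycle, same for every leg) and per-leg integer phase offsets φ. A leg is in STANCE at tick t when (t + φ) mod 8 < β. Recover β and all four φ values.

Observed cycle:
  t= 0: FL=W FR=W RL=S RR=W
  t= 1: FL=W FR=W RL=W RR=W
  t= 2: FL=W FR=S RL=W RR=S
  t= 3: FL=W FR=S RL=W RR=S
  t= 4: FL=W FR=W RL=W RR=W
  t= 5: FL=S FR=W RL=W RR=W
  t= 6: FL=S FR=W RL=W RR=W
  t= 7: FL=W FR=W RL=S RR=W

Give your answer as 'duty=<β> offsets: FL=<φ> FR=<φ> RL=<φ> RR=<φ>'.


duty β = stance ticks per leg = 2
FL: stance ticks = 2; W→S at t=5 → φ=3
FR: stance ticks = 2; W→S at t=2 → φ=6
RL: stance ticks = 2; W→S at t=7 → φ=1
RR: stance ticks = 2; W→S at t=2 → φ=6

duty=2 offsets: FL=3 FR=6 RL=1 RR=6


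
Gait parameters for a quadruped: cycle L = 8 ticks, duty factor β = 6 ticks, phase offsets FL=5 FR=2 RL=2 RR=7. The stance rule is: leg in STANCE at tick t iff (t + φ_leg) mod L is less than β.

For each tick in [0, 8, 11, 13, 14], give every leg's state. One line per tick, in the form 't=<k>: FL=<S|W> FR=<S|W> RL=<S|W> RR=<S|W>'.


t=0: phase=(5,2,2,7) vs β=6 → FL=S FR=S RL=S RR=W
t=8: phase=(5,2,2,7) vs β=6 → FL=S FR=S RL=S RR=W
t=11: phase=(0,5,5,2) vs β=6 → FL=S FR=S RL=S RR=S
t=13: phase=(2,7,7,4) vs β=6 → FL=S FR=W RL=W RR=S
t=14: phase=(3,0,0,5) vs β=6 → FL=S FR=S RL=S RR=S

t=0: FL=S FR=S RL=S RR=W
t=8: FL=S FR=S RL=S RR=W
t=11: FL=S FR=S RL=S RR=S
t=13: FL=S FR=W RL=W RR=S
t=14: FL=S FR=S RL=S RR=S


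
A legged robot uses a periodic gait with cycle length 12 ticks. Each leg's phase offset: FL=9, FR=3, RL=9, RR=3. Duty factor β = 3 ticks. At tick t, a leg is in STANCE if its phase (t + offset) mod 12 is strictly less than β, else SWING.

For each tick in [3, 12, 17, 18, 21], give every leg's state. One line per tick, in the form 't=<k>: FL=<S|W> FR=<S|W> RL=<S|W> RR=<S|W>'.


t=3: FL=S FR=W RL=S RR=W
t=12: FL=W FR=W RL=W RR=W
t=17: FL=S FR=W RL=S RR=W
t=18: FL=W FR=W RL=W RR=W
t=21: FL=W FR=S RL=W RR=S

t=3: phase=(0,6,0,6) vs β=3 → FL=S FR=W RL=S RR=W
t=12: phase=(9,3,9,3) vs β=3 → FL=W FR=W RL=W RR=W
t=17: phase=(2,8,2,8) vs β=3 → FL=S FR=W RL=S RR=W
t=18: phase=(3,9,3,9) vs β=3 → FL=W FR=W RL=W RR=W
t=21: phase=(6,0,6,0) vs β=3 → FL=W FR=S RL=W RR=S


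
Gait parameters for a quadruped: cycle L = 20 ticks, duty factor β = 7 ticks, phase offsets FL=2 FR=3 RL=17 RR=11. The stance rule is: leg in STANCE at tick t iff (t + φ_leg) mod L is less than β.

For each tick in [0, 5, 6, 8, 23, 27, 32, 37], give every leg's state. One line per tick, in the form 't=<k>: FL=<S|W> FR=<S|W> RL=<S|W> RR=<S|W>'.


t=0: phase=(2,3,17,11) vs β=7 → FL=S FR=S RL=W RR=W
t=5: phase=(7,8,2,16) vs β=7 → FL=W FR=W RL=S RR=W
t=6: phase=(8,9,3,17) vs β=7 → FL=W FR=W RL=S RR=W
t=8: phase=(10,11,5,19) vs β=7 → FL=W FR=W RL=S RR=W
t=23: phase=(5,6,0,14) vs β=7 → FL=S FR=S RL=S RR=W
t=27: phase=(9,10,4,18) vs β=7 → FL=W FR=W RL=S RR=W
t=32: phase=(14,15,9,3) vs β=7 → FL=W FR=W RL=W RR=S
t=37: phase=(19,0,14,8) vs β=7 → FL=W FR=S RL=W RR=W

t=0: FL=S FR=S RL=W RR=W
t=5: FL=W FR=W RL=S RR=W
t=6: FL=W FR=W RL=S RR=W
t=8: FL=W FR=W RL=S RR=W
t=23: FL=S FR=S RL=S RR=W
t=27: FL=W FR=W RL=S RR=W
t=32: FL=W FR=W RL=W RR=S
t=37: FL=W FR=S RL=W RR=W


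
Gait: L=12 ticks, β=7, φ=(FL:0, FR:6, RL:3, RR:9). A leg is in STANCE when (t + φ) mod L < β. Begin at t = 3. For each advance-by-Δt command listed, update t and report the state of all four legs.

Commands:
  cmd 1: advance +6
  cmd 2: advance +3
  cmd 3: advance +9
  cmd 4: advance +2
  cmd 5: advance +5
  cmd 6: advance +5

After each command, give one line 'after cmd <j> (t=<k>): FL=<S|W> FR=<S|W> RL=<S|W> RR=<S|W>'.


after cmd 1 (t=9): FL=W FR=S RL=S RR=S
after cmd 2 (t=12): FL=S FR=S RL=S RR=W
after cmd 3 (t=21): FL=W FR=S RL=S RR=S
after cmd 4 (t=23): FL=W FR=S RL=S RR=W
after cmd 5 (t=28): FL=S FR=W RL=W RR=S
after cmd 6 (t=33): FL=W FR=S RL=S RR=S

start t=3: FL=S FR=W RL=S RR=S
cmd 1: advance +6 → t=9, phase=(9,3,0,6) → FL=W FR=S RL=S RR=S
cmd 2: advance +3 → t=12, phase=(0,6,3,9) → FL=S FR=S RL=S RR=W
cmd 3: advance +9 → t=21, phase=(9,3,0,6) → FL=W FR=S RL=S RR=S
cmd 4: advance +2 → t=23, phase=(11,5,2,8) → FL=W FR=S RL=S RR=W
cmd 5: advance +5 → t=28, phase=(4,10,7,1) → FL=S FR=W RL=W RR=S
cmd 6: advance +5 → t=33, phase=(9,3,0,6) → FL=W FR=S RL=S RR=S


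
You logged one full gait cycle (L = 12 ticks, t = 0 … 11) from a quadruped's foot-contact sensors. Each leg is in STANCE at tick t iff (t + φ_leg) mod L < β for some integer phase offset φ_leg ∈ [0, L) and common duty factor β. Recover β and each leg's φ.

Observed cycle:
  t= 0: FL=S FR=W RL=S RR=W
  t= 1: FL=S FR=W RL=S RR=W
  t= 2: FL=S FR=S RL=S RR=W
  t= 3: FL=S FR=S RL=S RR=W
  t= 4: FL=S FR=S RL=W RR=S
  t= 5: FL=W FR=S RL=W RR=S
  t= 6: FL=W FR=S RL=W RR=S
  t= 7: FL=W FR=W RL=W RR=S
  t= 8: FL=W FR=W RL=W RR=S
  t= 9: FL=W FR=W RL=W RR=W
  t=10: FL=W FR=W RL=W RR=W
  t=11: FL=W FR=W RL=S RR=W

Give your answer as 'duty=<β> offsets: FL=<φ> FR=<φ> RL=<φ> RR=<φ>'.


duty=5 offsets: FL=0 FR=10 RL=1 RR=8

duty β = stance ticks per leg = 5
FL: stance ticks = 5; W→S at t=0 → φ=0
FR: stance ticks = 5; W→S at t=2 → φ=10
RL: stance ticks = 5; W→S at t=11 → φ=1
RR: stance ticks = 5; W→S at t=4 → φ=8


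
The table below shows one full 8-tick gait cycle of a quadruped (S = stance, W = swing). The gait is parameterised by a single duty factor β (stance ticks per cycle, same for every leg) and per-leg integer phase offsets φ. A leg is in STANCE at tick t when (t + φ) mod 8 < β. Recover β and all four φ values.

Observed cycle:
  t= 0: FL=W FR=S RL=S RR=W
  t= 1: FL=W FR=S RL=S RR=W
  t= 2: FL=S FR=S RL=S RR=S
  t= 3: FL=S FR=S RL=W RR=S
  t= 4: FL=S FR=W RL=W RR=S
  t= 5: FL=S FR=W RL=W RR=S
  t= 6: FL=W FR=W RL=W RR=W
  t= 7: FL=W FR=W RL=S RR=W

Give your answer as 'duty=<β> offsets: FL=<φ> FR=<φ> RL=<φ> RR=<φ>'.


duty=4 offsets: FL=6 FR=0 RL=1 RR=6

duty β = stance ticks per leg = 4
FL: stance ticks = 4; W→S at t=2 → φ=6
FR: stance ticks = 4; W→S at t=0 → φ=0
RL: stance ticks = 4; W→S at t=7 → φ=1
RR: stance ticks = 4; W→S at t=2 → φ=6


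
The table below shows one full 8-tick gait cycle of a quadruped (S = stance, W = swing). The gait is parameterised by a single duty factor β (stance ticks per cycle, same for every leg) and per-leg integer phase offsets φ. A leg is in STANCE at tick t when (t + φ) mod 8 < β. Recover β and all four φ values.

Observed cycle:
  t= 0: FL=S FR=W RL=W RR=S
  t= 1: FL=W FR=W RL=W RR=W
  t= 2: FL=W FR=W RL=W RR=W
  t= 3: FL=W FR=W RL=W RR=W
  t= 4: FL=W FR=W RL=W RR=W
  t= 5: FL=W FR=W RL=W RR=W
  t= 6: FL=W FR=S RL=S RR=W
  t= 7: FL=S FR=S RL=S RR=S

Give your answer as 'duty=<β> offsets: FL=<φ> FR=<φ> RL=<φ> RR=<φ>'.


duty β = stance ticks per leg = 2
FL: stance ticks = 2; W→S at t=7 → φ=1
FR: stance ticks = 2; W→S at t=6 → φ=2
RL: stance ticks = 2; W→S at t=6 → φ=2
RR: stance ticks = 2; W→S at t=7 → φ=1

duty=2 offsets: FL=1 FR=2 RL=2 RR=1


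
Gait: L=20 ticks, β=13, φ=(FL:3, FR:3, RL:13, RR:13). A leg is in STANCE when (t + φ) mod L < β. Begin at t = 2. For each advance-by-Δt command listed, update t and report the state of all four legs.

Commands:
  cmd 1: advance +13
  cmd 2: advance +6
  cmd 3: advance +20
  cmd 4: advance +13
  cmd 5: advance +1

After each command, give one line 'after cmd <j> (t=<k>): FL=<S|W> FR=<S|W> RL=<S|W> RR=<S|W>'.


after cmd 1 (t=15): FL=W FR=W RL=S RR=S
after cmd 2 (t=21): FL=S FR=S RL=W RR=W
after cmd 3 (t=41): FL=S FR=S RL=W RR=W
after cmd 4 (t=54): FL=W FR=W RL=S RR=S
after cmd 5 (t=55): FL=W FR=W RL=S RR=S

start t=2: FL=S FR=S RL=W RR=W
cmd 1: advance +13 → t=15, phase=(18,18,8,8) → FL=W FR=W RL=S RR=S
cmd 2: advance +6 → t=21, phase=(4,4,14,14) → FL=S FR=S RL=W RR=W
cmd 3: advance +20 → t=41, phase=(4,4,14,14) → FL=S FR=S RL=W RR=W
cmd 4: advance +13 → t=54, phase=(17,17,7,7) → FL=W FR=W RL=S RR=S
cmd 5: advance +1 → t=55, phase=(18,18,8,8) → FL=W FR=W RL=S RR=S


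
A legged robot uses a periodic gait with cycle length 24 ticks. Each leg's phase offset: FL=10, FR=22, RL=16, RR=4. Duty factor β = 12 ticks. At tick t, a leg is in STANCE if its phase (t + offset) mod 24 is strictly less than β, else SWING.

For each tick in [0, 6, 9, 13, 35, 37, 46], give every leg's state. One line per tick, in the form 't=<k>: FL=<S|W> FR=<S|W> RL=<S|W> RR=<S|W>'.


t=0: phase=(10,22,16,4) vs β=12 → FL=S FR=W RL=W RR=S
t=6: phase=(16,4,22,10) vs β=12 → FL=W FR=S RL=W RR=S
t=9: phase=(19,7,1,13) vs β=12 → FL=W FR=S RL=S RR=W
t=13: phase=(23,11,5,17) vs β=12 → FL=W FR=S RL=S RR=W
t=35: phase=(21,9,3,15) vs β=12 → FL=W FR=S RL=S RR=W
t=37: phase=(23,11,5,17) vs β=12 → FL=W FR=S RL=S RR=W
t=46: phase=(8,20,14,2) vs β=12 → FL=S FR=W RL=W RR=S

t=0: FL=S FR=W RL=W RR=S
t=6: FL=W FR=S RL=W RR=S
t=9: FL=W FR=S RL=S RR=W
t=13: FL=W FR=S RL=S RR=W
t=35: FL=W FR=S RL=S RR=W
t=37: FL=W FR=S RL=S RR=W
t=46: FL=S FR=W RL=W RR=S


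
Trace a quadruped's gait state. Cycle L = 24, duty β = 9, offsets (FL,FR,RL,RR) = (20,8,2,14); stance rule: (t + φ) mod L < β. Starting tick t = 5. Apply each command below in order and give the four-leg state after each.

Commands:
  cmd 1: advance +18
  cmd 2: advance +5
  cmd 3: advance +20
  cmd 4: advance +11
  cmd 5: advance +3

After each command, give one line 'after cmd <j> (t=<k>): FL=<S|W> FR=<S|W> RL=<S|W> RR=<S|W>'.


after cmd 1 (t=23): FL=W FR=S RL=S RR=W
after cmd 2 (t=28): FL=S FR=W RL=S RR=W
after cmd 3 (t=48): FL=W FR=S RL=S RR=W
after cmd 4 (t=59): FL=S FR=W RL=W RR=S
after cmd 5 (t=62): FL=W FR=W RL=W RR=S

start t=5: FL=S FR=W RL=S RR=W
cmd 1: advance +18 → t=23, phase=(19,7,1,13) → FL=W FR=S RL=S RR=W
cmd 2: advance +5 → t=28, phase=(0,12,6,18) → FL=S FR=W RL=S RR=W
cmd 3: advance +20 → t=48, phase=(20,8,2,14) → FL=W FR=S RL=S RR=W
cmd 4: advance +11 → t=59, phase=(7,19,13,1) → FL=S FR=W RL=W RR=S
cmd 5: advance +3 → t=62, phase=(10,22,16,4) → FL=W FR=W RL=W RR=S


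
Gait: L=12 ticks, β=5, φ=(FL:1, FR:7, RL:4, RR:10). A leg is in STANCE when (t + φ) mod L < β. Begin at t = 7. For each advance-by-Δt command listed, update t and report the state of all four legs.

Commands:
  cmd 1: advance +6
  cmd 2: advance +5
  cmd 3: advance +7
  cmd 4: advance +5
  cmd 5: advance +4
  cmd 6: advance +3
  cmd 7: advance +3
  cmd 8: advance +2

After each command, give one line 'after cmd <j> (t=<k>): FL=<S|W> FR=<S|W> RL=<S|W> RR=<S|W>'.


after cmd 1 (t=13): FL=S FR=W RL=W RR=W
after cmd 2 (t=18): FL=W FR=S RL=W RR=S
after cmd 3 (t=25): FL=S FR=W RL=W RR=W
after cmd 4 (t=30): FL=W FR=S RL=W RR=S
after cmd 5 (t=34): FL=W FR=W RL=S RR=W
after cmd 6 (t=37): FL=S FR=W RL=W RR=W
after cmd 7 (t=40): FL=W FR=W RL=W RR=S
after cmd 8 (t=42): FL=W FR=S RL=W RR=S

start t=7: FL=W FR=S RL=W RR=W
cmd 1: advance +6 → t=13, phase=(2,8,5,11) → FL=S FR=W RL=W RR=W
cmd 2: advance +5 → t=18, phase=(7,1,10,4) → FL=W FR=S RL=W RR=S
cmd 3: advance +7 → t=25, phase=(2,8,5,11) → FL=S FR=W RL=W RR=W
cmd 4: advance +5 → t=30, phase=(7,1,10,4) → FL=W FR=S RL=W RR=S
cmd 5: advance +4 → t=34, phase=(11,5,2,8) → FL=W FR=W RL=S RR=W
cmd 6: advance +3 → t=37, phase=(2,8,5,11) → FL=S FR=W RL=W RR=W
cmd 7: advance +3 → t=40, phase=(5,11,8,2) → FL=W FR=W RL=W RR=S
cmd 8: advance +2 → t=42, phase=(7,1,10,4) → FL=W FR=S RL=W RR=S


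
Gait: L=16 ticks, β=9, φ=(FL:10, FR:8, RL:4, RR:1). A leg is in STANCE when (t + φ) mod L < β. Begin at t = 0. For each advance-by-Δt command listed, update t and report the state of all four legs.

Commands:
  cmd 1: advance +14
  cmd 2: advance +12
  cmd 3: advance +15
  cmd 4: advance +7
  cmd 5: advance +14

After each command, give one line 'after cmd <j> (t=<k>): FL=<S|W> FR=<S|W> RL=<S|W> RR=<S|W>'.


start t=0: FL=W FR=S RL=S RR=S
cmd 1: advance +14 → t=14, phase=(8,6,2,15) → FL=S FR=S RL=S RR=W
cmd 2: advance +12 → t=26, phase=(4,2,14,11) → FL=S FR=S RL=W RR=W
cmd 3: advance +15 → t=41, phase=(3,1,13,10) → FL=S FR=S RL=W RR=W
cmd 4: advance +7 → t=48, phase=(10,8,4,1) → FL=W FR=S RL=S RR=S
cmd 5: advance +14 → t=62, phase=(8,6,2,15) → FL=S FR=S RL=S RR=W

after cmd 1 (t=14): FL=S FR=S RL=S RR=W
after cmd 2 (t=26): FL=S FR=S RL=W RR=W
after cmd 3 (t=41): FL=S FR=S RL=W RR=W
after cmd 4 (t=48): FL=W FR=S RL=S RR=S
after cmd 5 (t=62): FL=S FR=S RL=S RR=W


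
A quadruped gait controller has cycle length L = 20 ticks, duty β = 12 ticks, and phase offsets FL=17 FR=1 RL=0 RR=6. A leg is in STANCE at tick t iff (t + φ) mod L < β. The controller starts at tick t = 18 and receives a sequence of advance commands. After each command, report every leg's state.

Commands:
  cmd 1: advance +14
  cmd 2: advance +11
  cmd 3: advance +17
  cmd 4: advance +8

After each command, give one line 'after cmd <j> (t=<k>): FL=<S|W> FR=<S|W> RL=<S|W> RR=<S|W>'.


start t=18: FL=W FR=W RL=W RR=S
cmd 1: advance +14 → t=32, phase=(9,13,12,18) → FL=S FR=W RL=W RR=W
cmd 2: advance +11 → t=43, phase=(0,4,3,9) → FL=S FR=S RL=S RR=S
cmd 3: advance +17 → t=60, phase=(17,1,0,6) → FL=W FR=S RL=S RR=S
cmd 4: advance +8 → t=68, phase=(5,9,8,14) → FL=S FR=S RL=S RR=W

after cmd 1 (t=32): FL=S FR=W RL=W RR=W
after cmd 2 (t=43): FL=S FR=S RL=S RR=S
after cmd 3 (t=60): FL=W FR=S RL=S RR=S
after cmd 4 (t=68): FL=S FR=S RL=S RR=W


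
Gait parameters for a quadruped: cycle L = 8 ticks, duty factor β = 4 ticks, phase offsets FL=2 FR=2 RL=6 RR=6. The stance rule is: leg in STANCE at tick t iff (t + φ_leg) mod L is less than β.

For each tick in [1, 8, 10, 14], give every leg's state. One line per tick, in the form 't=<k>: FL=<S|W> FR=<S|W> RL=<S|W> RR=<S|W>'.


t=1: phase=(3,3,7,7) vs β=4 → FL=S FR=S RL=W RR=W
t=8: phase=(2,2,6,6) vs β=4 → FL=S FR=S RL=W RR=W
t=10: phase=(4,4,0,0) vs β=4 → FL=W FR=W RL=S RR=S
t=14: phase=(0,0,4,4) vs β=4 → FL=S FR=S RL=W RR=W

t=1: FL=S FR=S RL=W RR=W
t=8: FL=S FR=S RL=W RR=W
t=10: FL=W FR=W RL=S RR=S
t=14: FL=S FR=S RL=W RR=W


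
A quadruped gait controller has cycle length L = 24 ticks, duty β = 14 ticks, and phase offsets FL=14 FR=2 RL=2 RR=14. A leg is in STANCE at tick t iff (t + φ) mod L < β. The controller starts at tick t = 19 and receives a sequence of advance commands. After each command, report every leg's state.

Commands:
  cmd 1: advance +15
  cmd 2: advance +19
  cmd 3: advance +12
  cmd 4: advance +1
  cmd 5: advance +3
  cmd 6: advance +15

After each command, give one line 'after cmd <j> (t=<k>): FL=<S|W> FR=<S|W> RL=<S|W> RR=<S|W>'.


after cmd 1 (t=34): FL=S FR=S RL=S RR=S
after cmd 2 (t=53): FL=W FR=S RL=S RR=W
after cmd 3 (t=65): FL=S FR=W RL=W RR=S
after cmd 4 (t=66): FL=S FR=W RL=W RR=S
after cmd 5 (t=69): FL=S FR=W RL=W RR=S
after cmd 6 (t=84): FL=S FR=W RL=W RR=S

start t=19: FL=S FR=W RL=W RR=S
cmd 1: advance +15 → t=34, phase=(0,12,12,0) → FL=S FR=S RL=S RR=S
cmd 2: advance +19 → t=53, phase=(19,7,7,19) → FL=W FR=S RL=S RR=W
cmd 3: advance +12 → t=65, phase=(7,19,19,7) → FL=S FR=W RL=W RR=S
cmd 4: advance +1 → t=66, phase=(8,20,20,8) → FL=S FR=W RL=W RR=S
cmd 5: advance +3 → t=69, phase=(11,23,23,11) → FL=S FR=W RL=W RR=S
cmd 6: advance +15 → t=84, phase=(2,14,14,2) → FL=S FR=W RL=W RR=S


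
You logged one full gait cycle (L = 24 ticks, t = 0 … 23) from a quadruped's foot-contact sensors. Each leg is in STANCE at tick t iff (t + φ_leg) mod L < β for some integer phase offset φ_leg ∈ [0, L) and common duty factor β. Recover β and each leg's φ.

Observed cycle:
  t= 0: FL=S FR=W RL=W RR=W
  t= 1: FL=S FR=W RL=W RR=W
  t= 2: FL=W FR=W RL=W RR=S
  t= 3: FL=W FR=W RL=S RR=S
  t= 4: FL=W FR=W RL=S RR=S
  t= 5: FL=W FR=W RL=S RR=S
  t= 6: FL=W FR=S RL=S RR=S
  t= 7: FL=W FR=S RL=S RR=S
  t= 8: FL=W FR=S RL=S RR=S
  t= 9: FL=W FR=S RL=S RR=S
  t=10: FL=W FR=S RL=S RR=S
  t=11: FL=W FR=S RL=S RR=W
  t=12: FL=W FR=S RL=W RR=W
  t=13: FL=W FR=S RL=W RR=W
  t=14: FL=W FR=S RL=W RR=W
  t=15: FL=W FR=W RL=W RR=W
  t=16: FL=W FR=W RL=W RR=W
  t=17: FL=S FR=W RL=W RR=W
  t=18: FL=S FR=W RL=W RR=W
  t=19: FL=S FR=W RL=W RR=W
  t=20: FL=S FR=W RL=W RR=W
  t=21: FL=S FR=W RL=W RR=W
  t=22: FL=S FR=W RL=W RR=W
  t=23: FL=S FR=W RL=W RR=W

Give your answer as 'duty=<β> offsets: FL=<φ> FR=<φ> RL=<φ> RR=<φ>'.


duty=9 offsets: FL=7 FR=18 RL=21 RR=22

duty β = stance ticks per leg = 9
FL: stance ticks = 9; W→S at t=17 → φ=7
FR: stance ticks = 9; W→S at t=6 → φ=18
RL: stance ticks = 9; W→S at t=3 → φ=21
RR: stance ticks = 9; W→S at t=2 → φ=22


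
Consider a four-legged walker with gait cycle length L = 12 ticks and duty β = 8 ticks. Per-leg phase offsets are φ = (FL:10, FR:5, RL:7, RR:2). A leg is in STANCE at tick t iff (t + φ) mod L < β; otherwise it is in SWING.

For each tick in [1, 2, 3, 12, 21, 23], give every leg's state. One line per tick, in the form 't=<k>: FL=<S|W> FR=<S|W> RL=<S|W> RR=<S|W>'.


t=1: phase=(11,6,8,3) vs β=8 → FL=W FR=S RL=W RR=S
t=2: phase=(0,7,9,4) vs β=8 → FL=S FR=S RL=W RR=S
t=3: phase=(1,8,10,5) vs β=8 → FL=S FR=W RL=W RR=S
t=12: phase=(10,5,7,2) vs β=8 → FL=W FR=S RL=S RR=S
t=21: phase=(7,2,4,11) vs β=8 → FL=S FR=S RL=S RR=W
t=23: phase=(9,4,6,1) vs β=8 → FL=W FR=S RL=S RR=S

t=1: FL=W FR=S RL=W RR=S
t=2: FL=S FR=S RL=W RR=S
t=3: FL=S FR=W RL=W RR=S
t=12: FL=W FR=S RL=S RR=S
t=21: FL=S FR=S RL=S RR=W
t=23: FL=W FR=S RL=S RR=S


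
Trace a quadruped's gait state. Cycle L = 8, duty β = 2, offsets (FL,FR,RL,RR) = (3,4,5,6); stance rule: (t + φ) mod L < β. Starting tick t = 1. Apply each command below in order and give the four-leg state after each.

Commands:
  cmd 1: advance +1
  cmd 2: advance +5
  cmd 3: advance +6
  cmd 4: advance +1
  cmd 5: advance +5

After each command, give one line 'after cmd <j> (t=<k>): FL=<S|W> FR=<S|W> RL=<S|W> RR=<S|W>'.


start t=1: FL=W FR=W RL=W RR=W
cmd 1: advance +1 → t=2, phase=(5,6,7,0) → FL=W FR=W RL=W RR=S
cmd 2: advance +5 → t=7, phase=(2,3,4,5) → FL=W FR=W RL=W RR=W
cmd 3: advance +6 → t=13, phase=(0,1,2,3) → FL=S FR=S RL=W RR=W
cmd 4: advance +1 → t=14, phase=(1,2,3,4) → FL=S FR=W RL=W RR=W
cmd 5: advance +5 → t=19, phase=(6,7,0,1) → FL=W FR=W RL=S RR=S

after cmd 1 (t=2): FL=W FR=W RL=W RR=S
after cmd 2 (t=7): FL=W FR=W RL=W RR=W
after cmd 3 (t=13): FL=S FR=S RL=W RR=W
after cmd 4 (t=14): FL=S FR=W RL=W RR=W
after cmd 5 (t=19): FL=W FR=W RL=S RR=S


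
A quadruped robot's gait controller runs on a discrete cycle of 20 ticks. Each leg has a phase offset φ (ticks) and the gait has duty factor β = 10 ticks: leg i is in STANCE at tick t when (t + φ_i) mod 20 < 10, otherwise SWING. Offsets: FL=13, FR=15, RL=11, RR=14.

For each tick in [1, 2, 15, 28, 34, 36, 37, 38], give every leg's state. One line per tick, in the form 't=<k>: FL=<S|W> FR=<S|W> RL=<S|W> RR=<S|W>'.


t=1: phase=(14,16,12,15) vs β=10 → FL=W FR=W RL=W RR=W
t=2: phase=(15,17,13,16) vs β=10 → FL=W FR=W RL=W RR=W
t=15: phase=(8,10,6,9) vs β=10 → FL=S FR=W RL=S RR=S
t=28: phase=(1,3,19,2) vs β=10 → FL=S FR=S RL=W RR=S
t=34: phase=(7,9,5,8) vs β=10 → FL=S FR=S RL=S RR=S
t=36: phase=(9,11,7,10) vs β=10 → FL=S FR=W RL=S RR=W
t=37: phase=(10,12,8,11) vs β=10 → FL=W FR=W RL=S RR=W
t=38: phase=(11,13,9,12) vs β=10 → FL=W FR=W RL=S RR=W

t=1: FL=W FR=W RL=W RR=W
t=2: FL=W FR=W RL=W RR=W
t=15: FL=S FR=W RL=S RR=S
t=28: FL=S FR=S RL=W RR=S
t=34: FL=S FR=S RL=S RR=S
t=36: FL=S FR=W RL=S RR=W
t=37: FL=W FR=W RL=S RR=W
t=38: FL=W FR=W RL=S RR=W


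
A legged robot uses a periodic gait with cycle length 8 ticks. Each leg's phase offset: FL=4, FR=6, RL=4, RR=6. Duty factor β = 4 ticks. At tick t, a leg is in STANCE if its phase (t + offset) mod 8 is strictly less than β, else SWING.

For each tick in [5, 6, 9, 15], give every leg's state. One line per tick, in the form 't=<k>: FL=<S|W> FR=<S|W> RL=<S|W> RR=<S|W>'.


t=5: phase=(1,3,1,3) vs β=4 → FL=S FR=S RL=S RR=S
t=6: phase=(2,4,2,4) vs β=4 → FL=S FR=W RL=S RR=W
t=9: phase=(5,7,5,7) vs β=4 → FL=W FR=W RL=W RR=W
t=15: phase=(3,5,3,5) vs β=4 → FL=S FR=W RL=S RR=W

t=5: FL=S FR=S RL=S RR=S
t=6: FL=S FR=W RL=S RR=W
t=9: FL=W FR=W RL=W RR=W
t=15: FL=S FR=W RL=S RR=W


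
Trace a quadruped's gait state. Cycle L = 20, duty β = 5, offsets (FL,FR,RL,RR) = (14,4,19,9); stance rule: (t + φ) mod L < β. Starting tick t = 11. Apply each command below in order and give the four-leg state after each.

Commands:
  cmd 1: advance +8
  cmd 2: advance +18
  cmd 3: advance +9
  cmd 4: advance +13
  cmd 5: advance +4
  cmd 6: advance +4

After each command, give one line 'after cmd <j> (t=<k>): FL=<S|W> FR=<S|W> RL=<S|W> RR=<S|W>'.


after cmd 1 (t=19): FL=W FR=S RL=W RR=W
after cmd 2 (t=37): FL=W FR=S RL=W RR=W
after cmd 3 (t=46): FL=S FR=W RL=W RR=W
after cmd 4 (t=59): FL=W FR=S RL=W RR=W
after cmd 5 (t=63): FL=W FR=W RL=S RR=W
after cmd 6 (t=67): FL=S FR=W RL=W RR=W

start t=11: FL=W FR=W RL=W RR=S
cmd 1: advance +8 → t=19, phase=(13,3,18,8) → FL=W FR=S RL=W RR=W
cmd 2: advance +18 → t=37, phase=(11,1,16,6) → FL=W FR=S RL=W RR=W
cmd 3: advance +9 → t=46, phase=(0,10,5,15) → FL=S FR=W RL=W RR=W
cmd 4: advance +13 → t=59, phase=(13,3,18,8) → FL=W FR=S RL=W RR=W
cmd 5: advance +4 → t=63, phase=(17,7,2,12) → FL=W FR=W RL=S RR=W
cmd 6: advance +4 → t=67, phase=(1,11,6,16) → FL=S FR=W RL=W RR=W


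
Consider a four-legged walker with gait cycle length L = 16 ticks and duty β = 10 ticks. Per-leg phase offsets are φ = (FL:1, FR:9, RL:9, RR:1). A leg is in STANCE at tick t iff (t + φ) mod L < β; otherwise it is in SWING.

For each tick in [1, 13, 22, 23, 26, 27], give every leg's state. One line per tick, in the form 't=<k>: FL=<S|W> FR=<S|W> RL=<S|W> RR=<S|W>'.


t=1: phase=(2,10,10,2) vs β=10 → FL=S FR=W RL=W RR=S
t=13: phase=(14,6,6,14) vs β=10 → FL=W FR=S RL=S RR=W
t=22: phase=(7,15,15,7) vs β=10 → FL=S FR=W RL=W RR=S
t=23: phase=(8,0,0,8) vs β=10 → FL=S FR=S RL=S RR=S
t=26: phase=(11,3,3,11) vs β=10 → FL=W FR=S RL=S RR=W
t=27: phase=(12,4,4,12) vs β=10 → FL=W FR=S RL=S RR=W

t=1: FL=S FR=W RL=W RR=S
t=13: FL=W FR=S RL=S RR=W
t=22: FL=S FR=W RL=W RR=S
t=23: FL=S FR=S RL=S RR=S
t=26: FL=W FR=S RL=S RR=W
t=27: FL=W FR=S RL=S RR=W


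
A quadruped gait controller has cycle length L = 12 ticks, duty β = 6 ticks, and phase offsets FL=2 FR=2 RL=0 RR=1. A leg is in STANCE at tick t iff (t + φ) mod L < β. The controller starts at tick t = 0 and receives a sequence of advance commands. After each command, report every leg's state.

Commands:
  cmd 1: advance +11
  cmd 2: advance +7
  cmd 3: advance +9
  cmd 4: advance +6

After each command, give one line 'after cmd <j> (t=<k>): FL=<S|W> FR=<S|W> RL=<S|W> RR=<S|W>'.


start t=0: FL=S FR=S RL=S RR=S
cmd 1: advance +11 → t=11, phase=(1,1,11,0) → FL=S FR=S RL=W RR=S
cmd 2: advance +7 → t=18, phase=(8,8,6,7) → FL=W FR=W RL=W RR=W
cmd 3: advance +9 → t=27, phase=(5,5,3,4) → FL=S FR=S RL=S RR=S
cmd 4: advance +6 → t=33, phase=(11,11,9,10) → FL=W FR=W RL=W RR=W

after cmd 1 (t=11): FL=S FR=S RL=W RR=S
after cmd 2 (t=18): FL=W FR=W RL=W RR=W
after cmd 3 (t=27): FL=S FR=S RL=S RR=S
after cmd 4 (t=33): FL=W FR=W RL=W RR=W


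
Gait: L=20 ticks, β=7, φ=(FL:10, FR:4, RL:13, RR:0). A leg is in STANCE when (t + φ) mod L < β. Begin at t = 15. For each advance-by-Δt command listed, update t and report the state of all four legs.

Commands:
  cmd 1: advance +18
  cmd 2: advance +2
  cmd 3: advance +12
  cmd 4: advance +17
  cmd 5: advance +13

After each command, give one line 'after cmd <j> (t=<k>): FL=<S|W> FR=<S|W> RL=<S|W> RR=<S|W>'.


start t=15: FL=S FR=W RL=W RR=W
cmd 1: advance +18 → t=33, phase=(3,17,6,13) → FL=S FR=W RL=S RR=W
cmd 2: advance +2 → t=35, phase=(5,19,8,15) → FL=S FR=W RL=W RR=W
cmd 3: advance +12 → t=47, phase=(17,11,0,7) → FL=W FR=W RL=S RR=W
cmd 4: advance +17 → t=64, phase=(14,8,17,4) → FL=W FR=W RL=W RR=S
cmd 5: advance +13 → t=77, phase=(7,1,10,17) → FL=W FR=S RL=W RR=W

after cmd 1 (t=33): FL=S FR=W RL=S RR=W
after cmd 2 (t=35): FL=S FR=W RL=W RR=W
after cmd 3 (t=47): FL=W FR=W RL=S RR=W
after cmd 4 (t=64): FL=W FR=W RL=W RR=S
after cmd 5 (t=77): FL=W FR=S RL=W RR=W


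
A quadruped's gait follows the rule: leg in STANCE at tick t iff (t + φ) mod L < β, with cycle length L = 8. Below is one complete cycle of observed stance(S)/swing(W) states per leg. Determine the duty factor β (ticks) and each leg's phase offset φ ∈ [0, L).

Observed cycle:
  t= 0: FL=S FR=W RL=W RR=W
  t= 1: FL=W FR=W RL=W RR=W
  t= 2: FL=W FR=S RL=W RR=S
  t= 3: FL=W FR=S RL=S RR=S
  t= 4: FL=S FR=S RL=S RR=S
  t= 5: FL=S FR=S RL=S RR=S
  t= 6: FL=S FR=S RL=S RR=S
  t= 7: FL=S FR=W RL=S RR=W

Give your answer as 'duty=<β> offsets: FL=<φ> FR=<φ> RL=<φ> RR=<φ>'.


duty=5 offsets: FL=4 FR=6 RL=5 RR=6

duty β = stance ticks per leg = 5
FL: stance ticks = 5; W→S at t=4 → φ=4
FR: stance ticks = 5; W→S at t=2 → φ=6
RL: stance ticks = 5; W→S at t=3 → φ=5
RR: stance ticks = 5; W→S at t=2 → φ=6


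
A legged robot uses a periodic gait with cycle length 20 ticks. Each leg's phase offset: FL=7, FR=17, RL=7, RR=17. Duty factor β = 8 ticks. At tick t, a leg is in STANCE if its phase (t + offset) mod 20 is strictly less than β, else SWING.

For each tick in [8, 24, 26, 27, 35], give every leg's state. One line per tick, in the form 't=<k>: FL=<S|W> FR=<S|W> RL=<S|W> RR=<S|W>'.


t=8: phase=(15,5,15,5) vs β=8 → FL=W FR=S RL=W RR=S
t=24: phase=(11,1,11,1) vs β=8 → FL=W FR=S RL=W RR=S
t=26: phase=(13,3,13,3) vs β=8 → FL=W FR=S RL=W RR=S
t=27: phase=(14,4,14,4) vs β=8 → FL=W FR=S RL=W RR=S
t=35: phase=(2,12,2,12) vs β=8 → FL=S FR=W RL=S RR=W

t=8: FL=W FR=S RL=W RR=S
t=24: FL=W FR=S RL=W RR=S
t=26: FL=W FR=S RL=W RR=S
t=27: FL=W FR=S RL=W RR=S
t=35: FL=S FR=W RL=S RR=W


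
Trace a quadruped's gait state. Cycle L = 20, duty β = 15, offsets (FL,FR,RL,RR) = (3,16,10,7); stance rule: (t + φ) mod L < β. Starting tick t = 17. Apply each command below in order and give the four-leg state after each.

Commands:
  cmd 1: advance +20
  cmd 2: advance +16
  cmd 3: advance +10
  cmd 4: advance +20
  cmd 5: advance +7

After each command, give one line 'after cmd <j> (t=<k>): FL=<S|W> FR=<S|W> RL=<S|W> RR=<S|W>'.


start t=17: FL=S FR=S RL=S RR=S
cmd 1: advance +20 → t=37, phase=(0,13,7,4) → FL=S FR=S RL=S RR=S
cmd 2: advance +16 → t=53, phase=(16,9,3,0) → FL=W FR=S RL=S RR=S
cmd 3: advance +10 → t=63, phase=(6,19,13,10) → FL=S FR=W RL=S RR=S
cmd 4: advance +20 → t=83, phase=(6,19,13,10) → FL=S FR=W RL=S RR=S
cmd 5: advance +7 → t=90, phase=(13,6,0,17) → FL=S FR=S RL=S RR=W

after cmd 1 (t=37): FL=S FR=S RL=S RR=S
after cmd 2 (t=53): FL=W FR=S RL=S RR=S
after cmd 3 (t=63): FL=S FR=W RL=S RR=S
after cmd 4 (t=83): FL=S FR=W RL=S RR=S
after cmd 5 (t=90): FL=S FR=S RL=S RR=W


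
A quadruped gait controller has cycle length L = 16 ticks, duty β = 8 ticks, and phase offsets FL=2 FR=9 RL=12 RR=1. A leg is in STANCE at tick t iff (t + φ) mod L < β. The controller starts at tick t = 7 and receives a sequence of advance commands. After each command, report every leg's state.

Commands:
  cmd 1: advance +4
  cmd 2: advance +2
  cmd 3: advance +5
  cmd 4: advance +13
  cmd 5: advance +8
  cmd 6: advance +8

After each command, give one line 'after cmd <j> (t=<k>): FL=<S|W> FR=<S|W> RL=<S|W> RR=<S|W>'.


after cmd 1 (t=11): FL=W FR=S RL=S RR=W
after cmd 2 (t=13): FL=W FR=S RL=W RR=W
after cmd 3 (t=18): FL=S FR=W RL=W RR=S
after cmd 4 (t=31): FL=S FR=W RL=W RR=S
after cmd 5 (t=39): FL=W FR=S RL=S RR=W
after cmd 6 (t=47): FL=S FR=W RL=W RR=S

start t=7: FL=W FR=S RL=S RR=W
cmd 1: advance +4 → t=11, phase=(13,4,7,12) → FL=W FR=S RL=S RR=W
cmd 2: advance +2 → t=13, phase=(15,6,9,14) → FL=W FR=S RL=W RR=W
cmd 3: advance +5 → t=18, phase=(4,11,14,3) → FL=S FR=W RL=W RR=S
cmd 4: advance +13 → t=31, phase=(1,8,11,0) → FL=S FR=W RL=W RR=S
cmd 5: advance +8 → t=39, phase=(9,0,3,8) → FL=W FR=S RL=S RR=W
cmd 6: advance +8 → t=47, phase=(1,8,11,0) → FL=S FR=W RL=W RR=S


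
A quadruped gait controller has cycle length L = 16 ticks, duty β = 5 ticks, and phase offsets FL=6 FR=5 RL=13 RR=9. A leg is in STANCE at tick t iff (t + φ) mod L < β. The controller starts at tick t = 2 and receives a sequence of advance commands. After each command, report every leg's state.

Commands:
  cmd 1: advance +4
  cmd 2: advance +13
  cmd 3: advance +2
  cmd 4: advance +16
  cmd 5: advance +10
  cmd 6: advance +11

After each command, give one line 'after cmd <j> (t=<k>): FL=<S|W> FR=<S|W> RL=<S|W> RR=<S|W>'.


after cmd 1 (t=6): FL=W FR=W RL=S RR=W
after cmd 2 (t=19): FL=W FR=W RL=S RR=W
after cmd 3 (t=21): FL=W FR=W RL=S RR=W
after cmd 4 (t=37): FL=W FR=W RL=S RR=W
after cmd 5 (t=47): FL=W FR=S RL=W RR=W
after cmd 6 (t=58): FL=S FR=W RL=W RR=S

start t=2: FL=W FR=W RL=W RR=W
cmd 1: advance +4 → t=6, phase=(12,11,3,15) → FL=W FR=W RL=S RR=W
cmd 2: advance +13 → t=19, phase=(9,8,0,12) → FL=W FR=W RL=S RR=W
cmd 3: advance +2 → t=21, phase=(11,10,2,14) → FL=W FR=W RL=S RR=W
cmd 4: advance +16 → t=37, phase=(11,10,2,14) → FL=W FR=W RL=S RR=W
cmd 5: advance +10 → t=47, phase=(5,4,12,8) → FL=W FR=S RL=W RR=W
cmd 6: advance +11 → t=58, phase=(0,15,7,3) → FL=S FR=W RL=W RR=S


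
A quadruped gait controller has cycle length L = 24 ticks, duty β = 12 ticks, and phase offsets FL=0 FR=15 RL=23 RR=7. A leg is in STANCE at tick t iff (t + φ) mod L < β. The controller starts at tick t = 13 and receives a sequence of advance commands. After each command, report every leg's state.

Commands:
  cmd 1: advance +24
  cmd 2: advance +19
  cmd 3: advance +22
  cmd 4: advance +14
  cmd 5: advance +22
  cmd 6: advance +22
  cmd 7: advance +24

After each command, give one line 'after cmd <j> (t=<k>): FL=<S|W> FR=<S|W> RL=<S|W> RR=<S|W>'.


start t=13: FL=W FR=S RL=W RR=W
cmd 1: advance +24 → t=37, phase=(13,4,12,20) → FL=W FR=S RL=W RR=W
cmd 2: advance +19 → t=56, phase=(8,23,7,15) → FL=S FR=W RL=S RR=W
cmd 3: advance +22 → t=78, phase=(6,21,5,13) → FL=S FR=W RL=S RR=W
cmd 4: advance +14 → t=92, phase=(20,11,19,3) → FL=W FR=S RL=W RR=S
cmd 5: advance +22 → t=114, phase=(18,9,17,1) → FL=W FR=S RL=W RR=S
cmd 6: advance +22 → t=136, phase=(16,7,15,23) → FL=W FR=S RL=W RR=W
cmd 7: advance +24 → t=160, phase=(16,7,15,23) → FL=W FR=S RL=W RR=W

after cmd 1 (t=37): FL=W FR=S RL=W RR=W
after cmd 2 (t=56): FL=S FR=W RL=S RR=W
after cmd 3 (t=78): FL=S FR=W RL=S RR=W
after cmd 4 (t=92): FL=W FR=S RL=W RR=S
after cmd 5 (t=114): FL=W FR=S RL=W RR=S
after cmd 6 (t=136): FL=W FR=S RL=W RR=W
after cmd 7 (t=160): FL=W FR=S RL=W RR=W


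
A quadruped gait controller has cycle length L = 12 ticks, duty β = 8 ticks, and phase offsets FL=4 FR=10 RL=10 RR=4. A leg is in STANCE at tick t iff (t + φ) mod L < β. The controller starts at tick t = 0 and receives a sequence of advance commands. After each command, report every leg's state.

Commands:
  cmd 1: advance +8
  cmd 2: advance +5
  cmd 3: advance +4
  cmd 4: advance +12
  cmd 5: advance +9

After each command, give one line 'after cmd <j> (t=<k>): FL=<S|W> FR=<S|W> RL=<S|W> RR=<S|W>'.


after cmd 1 (t=8): FL=S FR=S RL=S RR=S
after cmd 2 (t=13): FL=S FR=W RL=W RR=S
after cmd 3 (t=17): FL=W FR=S RL=S RR=W
after cmd 4 (t=29): FL=W FR=S RL=S RR=W
after cmd 5 (t=38): FL=S FR=S RL=S RR=S

start t=0: FL=S FR=W RL=W RR=S
cmd 1: advance +8 → t=8, phase=(0,6,6,0) → FL=S FR=S RL=S RR=S
cmd 2: advance +5 → t=13, phase=(5,11,11,5) → FL=S FR=W RL=W RR=S
cmd 3: advance +4 → t=17, phase=(9,3,3,9) → FL=W FR=S RL=S RR=W
cmd 4: advance +12 → t=29, phase=(9,3,3,9) → FL=W FR=S RL=S RR=W
cmd 5: advance +9 → t=38, phase=(6,0,0,6) → FL=S FR=S RL=S RR=S


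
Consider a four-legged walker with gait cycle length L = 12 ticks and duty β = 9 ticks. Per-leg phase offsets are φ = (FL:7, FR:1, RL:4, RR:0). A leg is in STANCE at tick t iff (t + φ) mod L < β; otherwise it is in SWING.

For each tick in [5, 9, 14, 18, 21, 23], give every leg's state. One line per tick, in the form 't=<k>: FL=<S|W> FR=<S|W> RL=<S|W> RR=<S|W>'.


t=5: phase=(0,6,9,5) vs β=9 → FL=S FR=S RL=W RR=S
t=9: phase=(4,10,1,9) vs β=9 → FL=S FR=W RL=S RR=W
t=14: phase=(9,3,6,2) vs β=9 → FL=W FR=S RL=S RR=S
t=18: phase=(1,7,10,6) vs β=9 → FL=S FR=S RL=W RR=S
t=21: phase=(4,10,1,9) vs β=9 → FL=S FR=W RL=S RR=W
t=23: phase=(6,0,3,11) vs β=9 → FL=S FR=S RL=S RR=W

t=5: FL=S FR=S RL=W RR=S
t=9: FL=S FR=W RL=S RR=W
t=14: FL=W FR=S RL=S RR=S
t=18: FL=S FR=S RL=W RR=S
t=21: FL=S FR=W RL=S RR=W
t=23: FL=S FR=S RL=S RR=W


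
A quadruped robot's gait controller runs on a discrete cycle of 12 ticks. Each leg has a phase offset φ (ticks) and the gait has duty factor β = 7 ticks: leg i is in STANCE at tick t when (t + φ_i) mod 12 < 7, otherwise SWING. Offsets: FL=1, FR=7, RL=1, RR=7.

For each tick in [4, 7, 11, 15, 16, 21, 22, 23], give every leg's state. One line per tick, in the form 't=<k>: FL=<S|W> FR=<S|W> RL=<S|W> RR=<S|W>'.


t=4: FL=S FR=W RL=S RR=W
t=7: FL=W FR=S RL=W RR=S
t=11: FL=S FR=S RL=S RR=S
t=15: FL=S FR=W RL=S RR=W
t=16: FL=S FR=W RL=S RR=W
t=21: FL=W FR=S RL=W RR=S
t=22: FL=W FR=S RL=W RR=S
t=23: FL=S FR=S RL=S RR=S

t=4: phase=(5,11,5,11) vs β=7 → FL=S FR=W RL=S RR=W
t=7: phase=(8,2,8,2) vs β=7 → FL=W FR=S RL=W RR=S
t=11: phase=(0,6,0,6) vs β=7 → FL=S FR=S RL=S RR=S
t=15: phase=(4,10,4,10) vs β=7 → FL=S FR=W RL=S RR=W
t=16: phase=(5,11,5,11) vs β=7 → FL=S FR=W RL=S RR=W
t=21: phase=(10,4,10,4) vs β=7 → FL=W FR=S RL=W RR=S
t=22: phase=(11,5,11,5) vs β=7 → FL=W FR=S RL=W RR=S
t=23: phase=(0,6,0,6) vs β=7 → FL=S FR=S RL=S RR=S


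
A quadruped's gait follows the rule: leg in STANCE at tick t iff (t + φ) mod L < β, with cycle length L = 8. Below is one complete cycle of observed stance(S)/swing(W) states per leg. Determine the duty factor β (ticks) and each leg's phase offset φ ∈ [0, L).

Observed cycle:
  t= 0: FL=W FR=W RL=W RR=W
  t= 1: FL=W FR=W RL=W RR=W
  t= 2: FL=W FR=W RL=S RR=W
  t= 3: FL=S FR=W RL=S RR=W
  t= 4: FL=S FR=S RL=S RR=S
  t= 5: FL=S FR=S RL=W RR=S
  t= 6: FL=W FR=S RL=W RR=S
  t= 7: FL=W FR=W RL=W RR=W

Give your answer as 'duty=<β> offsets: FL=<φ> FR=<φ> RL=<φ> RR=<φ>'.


duty=3 offsets: FL=5 FR=4 RL=6 RR=4

duty β = stance ticks per leg = 3
FL: stance ticks = 3; W→S at t=3 → φ=5
FR: stance ticks = 3; W→S at t=4 → φ=4
RL: stance ticks = 3; W→S at t=2 → φ=6
RR: stance ticks = 3; W→S at t=4 → φ=4


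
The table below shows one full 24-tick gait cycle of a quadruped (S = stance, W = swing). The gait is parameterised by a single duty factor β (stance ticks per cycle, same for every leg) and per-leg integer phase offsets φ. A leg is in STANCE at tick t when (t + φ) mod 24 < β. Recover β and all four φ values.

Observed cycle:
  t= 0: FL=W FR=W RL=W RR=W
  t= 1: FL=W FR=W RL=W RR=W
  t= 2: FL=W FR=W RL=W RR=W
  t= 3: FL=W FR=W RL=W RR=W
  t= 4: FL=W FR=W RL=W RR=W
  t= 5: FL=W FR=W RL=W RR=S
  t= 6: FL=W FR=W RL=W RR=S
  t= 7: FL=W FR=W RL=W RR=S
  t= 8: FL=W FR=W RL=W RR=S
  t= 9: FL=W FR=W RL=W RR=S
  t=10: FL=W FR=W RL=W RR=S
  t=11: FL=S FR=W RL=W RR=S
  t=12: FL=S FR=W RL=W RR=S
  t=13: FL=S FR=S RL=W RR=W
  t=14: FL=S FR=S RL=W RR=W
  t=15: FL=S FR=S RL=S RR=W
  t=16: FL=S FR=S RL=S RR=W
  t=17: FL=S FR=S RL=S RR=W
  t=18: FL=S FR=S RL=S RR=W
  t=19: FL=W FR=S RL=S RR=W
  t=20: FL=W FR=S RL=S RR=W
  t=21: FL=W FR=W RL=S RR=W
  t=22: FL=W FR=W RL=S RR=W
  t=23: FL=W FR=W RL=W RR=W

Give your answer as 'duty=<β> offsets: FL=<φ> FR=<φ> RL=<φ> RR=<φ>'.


duty=8 offsets: FL=13 FR=11 RL=9 RR=19

duty β = stance ticks per leg = 8
FL: stance ticks = 8; W→S at t=11 → φ=13
FR: stance ticks = 8; W→S at t=13 → φ=11
RL: stance ticks = 8; W→S at t=15 → φ=9
RR: stance ticks = 8; W→S at t=5 → φ=19


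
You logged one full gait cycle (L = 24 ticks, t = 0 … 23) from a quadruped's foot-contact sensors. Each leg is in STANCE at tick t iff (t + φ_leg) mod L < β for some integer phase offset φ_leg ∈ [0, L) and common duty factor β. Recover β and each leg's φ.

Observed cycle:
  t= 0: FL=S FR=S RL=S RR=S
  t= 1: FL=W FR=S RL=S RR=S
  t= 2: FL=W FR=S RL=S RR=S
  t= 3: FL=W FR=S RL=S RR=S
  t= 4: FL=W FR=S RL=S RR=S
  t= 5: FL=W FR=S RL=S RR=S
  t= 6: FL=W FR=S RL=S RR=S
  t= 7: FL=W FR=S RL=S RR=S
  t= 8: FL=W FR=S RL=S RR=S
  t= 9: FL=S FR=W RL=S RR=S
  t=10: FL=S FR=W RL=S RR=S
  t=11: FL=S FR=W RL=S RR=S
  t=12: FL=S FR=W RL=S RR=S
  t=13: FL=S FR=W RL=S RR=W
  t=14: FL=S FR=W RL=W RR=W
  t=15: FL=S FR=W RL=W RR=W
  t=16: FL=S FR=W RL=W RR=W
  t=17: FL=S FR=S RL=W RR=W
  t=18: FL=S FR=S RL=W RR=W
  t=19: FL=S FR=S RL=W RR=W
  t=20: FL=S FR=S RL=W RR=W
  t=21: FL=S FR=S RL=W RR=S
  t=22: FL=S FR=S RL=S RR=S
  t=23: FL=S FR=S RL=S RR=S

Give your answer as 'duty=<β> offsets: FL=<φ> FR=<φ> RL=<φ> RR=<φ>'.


duty β = stance ticks per leg = 16
FL: stance ticks = 16; W→S at t=9 → φ=15
FR: stance ticks = 16; W→S at t=17 → φ=7
RL: stance ticks = 16; W→S at t=22 → φ=2
RR: stance ticks = 16; W→S at t=21 → φ=3

duty=16 offsets: FL=15 FR=7 RL=2 RR=3


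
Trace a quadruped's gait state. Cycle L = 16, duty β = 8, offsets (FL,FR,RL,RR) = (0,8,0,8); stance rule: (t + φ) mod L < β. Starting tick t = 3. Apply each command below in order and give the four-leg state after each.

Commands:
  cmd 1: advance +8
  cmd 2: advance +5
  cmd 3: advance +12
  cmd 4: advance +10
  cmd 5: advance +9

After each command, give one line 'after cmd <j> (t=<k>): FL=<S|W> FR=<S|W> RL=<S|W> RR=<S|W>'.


after cmd 1 (t=11): FL=W FR=S RL=W RR=S
after cmd 2 (t=16): FL=S FR=W RL=S RR=W
after cmd 3 (t=28): FL=W FR=S RL=W RR=S
after cmd 4 (t=38): FL=S FR=W RL=S RR=W
after cmd 5 (t=47): FL=W FR=S RL=W RR=S

start t=3: FL=S FR=W RL=S RR=W
cmd 1: advance +8 → t=11, phase=(11,3,11,3) → FL=W FR=S RL=W RR=S
cmd 2: advance +5 → t=16, phase=(0,8,0,8) → FL=S FR=W RL=S RR=W
cmd 3: advance +12 → t=28, phase=(12,4,12,4) → FL=W FR=S RL=W RR=S
cmd 4: advance +10 → t=38, phase=(6,14,6,14) → FL=S FR=W RL=S RR=W
cmd 5: advance +9 → t=47, phase=(15,7,15,7) → FL=W FR=S RL=W RR=S


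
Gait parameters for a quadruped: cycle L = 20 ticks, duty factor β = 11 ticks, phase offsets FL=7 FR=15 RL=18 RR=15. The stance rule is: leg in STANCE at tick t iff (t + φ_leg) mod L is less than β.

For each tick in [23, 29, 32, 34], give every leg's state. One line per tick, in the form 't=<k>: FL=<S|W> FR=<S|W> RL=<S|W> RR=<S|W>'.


t=23: FL=S FR=W RL=S RR=W
t=29: FL=W FR=S RL=S RR=S
t=32: FL=W FR=S RL=S RR=S
t=34: FL=S FR=S RL=W RR=S

t=23: phase=(10,18,1,18) vs β=11 → FL=S FR=W RL=S RR=W
t=29: phase=(16,4,7,4) vs β=11 → FL=W FR=S RL=S RR=S
t=32: phase=(19,7,10,7) vs β=11 → FL=W FR=S RL=S RR=S
t=34: phase=(1,9,12,9) vs β=11 → FL=S FR=S RL=W RR=S


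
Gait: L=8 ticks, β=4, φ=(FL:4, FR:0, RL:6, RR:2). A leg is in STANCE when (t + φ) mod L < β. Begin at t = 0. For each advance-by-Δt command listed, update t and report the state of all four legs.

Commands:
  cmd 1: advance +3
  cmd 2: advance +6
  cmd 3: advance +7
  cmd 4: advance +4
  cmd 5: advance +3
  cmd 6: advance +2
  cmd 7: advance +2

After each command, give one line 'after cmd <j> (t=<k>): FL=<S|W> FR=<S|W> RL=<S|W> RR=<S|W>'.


start t=0: FL=W FR=S RL=W RR=S
cmd 1: advance +3 → t=3, phase=(7,3,1,5) → FL=W FR=S RL=S RR=W
cmd 2: advance +6 → t=9, phase=(5,1,7,3) → FL=W FR=S RL=W RR=S
cmd 3: advance +7 → t=16, phase=(4,0,6,2) → FL=W FR=S RL=W RR=S
cmd 4: advance +4 → t=20, phase=(0,4,2,6) → FL=S FR=W RL=S RR=W
cmd 5: advance +3 → t=23, phase=(3,7,5,1) → FL=S FR=W RL=W RR=S
cmd 6: advance +2 → t=25, phase=(5,1,7,3) → FL=W FR=S RL=W RR=S
cmd 7: advance +2 → t=27, phase=(7,3,1,5) → FL=W FR=S RL=S RR=W

after cmd 1 (t=3): FL=W FR=S RL=S RR=W
after cmd 2 (t=9): FL=W FR=S RL=W RR=S
after cmd 3 (t=16): FL=W FR=S RL=W RR=S
after cmd 4 (t=20): FL=S FR=W RL=S RR=W
after cmd 5 (t=23): FL=S FR=W RL=W RR=S
after cmd 6 (t=25): FL=W FR=S RL=W RR=S
after cmd 7 (t=27): FL=W FR=S RL=S RR=W


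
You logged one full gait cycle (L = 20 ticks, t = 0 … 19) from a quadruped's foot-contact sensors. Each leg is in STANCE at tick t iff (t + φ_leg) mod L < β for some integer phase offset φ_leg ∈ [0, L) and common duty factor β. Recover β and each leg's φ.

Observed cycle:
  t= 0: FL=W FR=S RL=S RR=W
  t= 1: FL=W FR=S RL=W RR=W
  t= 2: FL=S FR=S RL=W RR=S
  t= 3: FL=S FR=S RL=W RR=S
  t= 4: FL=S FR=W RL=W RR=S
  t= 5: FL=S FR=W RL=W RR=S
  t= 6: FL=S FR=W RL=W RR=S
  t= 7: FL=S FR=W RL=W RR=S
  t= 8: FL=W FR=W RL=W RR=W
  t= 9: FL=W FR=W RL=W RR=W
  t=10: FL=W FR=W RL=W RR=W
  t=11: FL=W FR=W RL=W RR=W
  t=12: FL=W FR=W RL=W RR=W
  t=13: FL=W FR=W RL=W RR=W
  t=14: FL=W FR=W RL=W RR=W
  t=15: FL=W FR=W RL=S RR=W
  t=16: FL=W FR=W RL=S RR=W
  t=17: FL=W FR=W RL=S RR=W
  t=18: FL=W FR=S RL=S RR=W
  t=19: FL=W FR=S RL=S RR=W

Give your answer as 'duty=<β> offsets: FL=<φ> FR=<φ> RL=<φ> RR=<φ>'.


duty β = stance ticks per leg = 6
FL: stance ticks = 6; W→S at t=2 → φ=18
FR: stance ticks = 6; W→S at t=18 → φ=2
RL: stance ticks = 6; W→S at t=15 → φ=5
RR: stance ticks = 6; W→S at t=2 → φ=18

duty=6 offsets: FL=18 FR=2 RL=5 RR=18
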